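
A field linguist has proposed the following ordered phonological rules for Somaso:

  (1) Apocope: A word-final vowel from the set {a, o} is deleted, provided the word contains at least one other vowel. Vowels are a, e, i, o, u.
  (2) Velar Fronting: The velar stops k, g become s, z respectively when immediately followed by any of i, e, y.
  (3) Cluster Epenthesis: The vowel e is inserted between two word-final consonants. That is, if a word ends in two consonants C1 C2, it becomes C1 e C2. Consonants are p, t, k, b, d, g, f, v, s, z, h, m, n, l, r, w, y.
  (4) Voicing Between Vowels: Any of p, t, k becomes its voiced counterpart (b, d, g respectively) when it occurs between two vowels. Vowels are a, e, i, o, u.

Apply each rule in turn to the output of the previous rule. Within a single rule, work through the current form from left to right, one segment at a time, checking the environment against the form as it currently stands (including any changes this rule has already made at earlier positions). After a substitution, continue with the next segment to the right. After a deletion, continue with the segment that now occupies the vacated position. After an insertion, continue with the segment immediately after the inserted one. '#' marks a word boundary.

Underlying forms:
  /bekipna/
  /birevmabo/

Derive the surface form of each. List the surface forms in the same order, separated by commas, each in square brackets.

/bekipna/:
  (1) Apocope: [bekipna] → [bekipn]
  (2) Velar Fronting: [bekipn] → [besipn]
  (3) Cluster Epenthesis: [besipn] → [besipen]
  (4) Voicing Between Vowels: [besipen] → [besiben]
/birevmabo/:
  (1) Apocope: [birevmabo] → [birevmab]
  (2) Velar Fronting: no change — [birevmab]
  (3) Cluster Epenthesis: no change — [birevmab]
  (4) Voicing Between Vowels: no change — [birevmab]

[besiben], [birevmab]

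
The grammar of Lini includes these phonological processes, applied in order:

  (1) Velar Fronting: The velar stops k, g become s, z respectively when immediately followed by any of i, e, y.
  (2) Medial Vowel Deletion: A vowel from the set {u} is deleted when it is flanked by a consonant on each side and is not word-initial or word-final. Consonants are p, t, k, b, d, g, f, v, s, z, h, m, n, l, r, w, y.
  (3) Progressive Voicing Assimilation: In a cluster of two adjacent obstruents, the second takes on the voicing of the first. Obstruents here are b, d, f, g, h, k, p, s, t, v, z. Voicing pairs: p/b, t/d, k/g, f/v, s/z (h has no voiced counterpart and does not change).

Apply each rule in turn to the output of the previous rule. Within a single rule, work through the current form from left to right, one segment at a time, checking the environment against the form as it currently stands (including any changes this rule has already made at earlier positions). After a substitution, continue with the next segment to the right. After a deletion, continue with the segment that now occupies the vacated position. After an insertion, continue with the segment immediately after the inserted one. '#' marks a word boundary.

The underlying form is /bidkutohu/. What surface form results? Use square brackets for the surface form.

(1) Velar Fronting: no change — [bidkutohu]
(2) Medial Vowel Deletion: [bidkutohu] → [bidktohu]
(3) Progressive Voicing Assimilation: [bidktohu] → [bidgdohu]

[bidgdohu]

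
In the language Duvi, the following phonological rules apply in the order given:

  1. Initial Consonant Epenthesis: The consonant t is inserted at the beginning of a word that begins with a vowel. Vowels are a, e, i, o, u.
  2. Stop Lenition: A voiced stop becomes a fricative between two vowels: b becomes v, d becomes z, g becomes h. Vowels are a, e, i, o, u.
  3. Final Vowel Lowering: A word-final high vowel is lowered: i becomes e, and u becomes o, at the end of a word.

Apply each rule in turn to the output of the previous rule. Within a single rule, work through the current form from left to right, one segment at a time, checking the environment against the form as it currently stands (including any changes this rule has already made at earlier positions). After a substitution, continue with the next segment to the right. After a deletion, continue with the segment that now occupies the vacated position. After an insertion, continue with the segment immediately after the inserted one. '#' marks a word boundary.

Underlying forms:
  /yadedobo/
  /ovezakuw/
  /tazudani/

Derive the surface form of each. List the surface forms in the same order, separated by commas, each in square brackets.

/yadedobo/:
  1 Initial Consonant Epenthesis: no change — [yadedobo]
  2 Stop Lenition: [yadedobo] → [yazezovo]
  3 Final Vowel Lowering: no change — [yazezovo]
/ovezakuw/:
  1 Initial Consonant Epenthesis: [ovezakuw] → [tovezakuw]
  2 Stop Lenition: no change — [tovezakuw]
  3 Final Vowel Lowering: no change — [tovezakuw]
/tazudani/:
  1 Initial Consonant Epenthesis: no change — [tazudani]
  2 Stop Lenition: [tazudani] → [tazuzani]
  3 Final Vowel Lowering: [tazuzani] → [tazuzane]

[yazezovo], [tovezakuw], [tazuzane]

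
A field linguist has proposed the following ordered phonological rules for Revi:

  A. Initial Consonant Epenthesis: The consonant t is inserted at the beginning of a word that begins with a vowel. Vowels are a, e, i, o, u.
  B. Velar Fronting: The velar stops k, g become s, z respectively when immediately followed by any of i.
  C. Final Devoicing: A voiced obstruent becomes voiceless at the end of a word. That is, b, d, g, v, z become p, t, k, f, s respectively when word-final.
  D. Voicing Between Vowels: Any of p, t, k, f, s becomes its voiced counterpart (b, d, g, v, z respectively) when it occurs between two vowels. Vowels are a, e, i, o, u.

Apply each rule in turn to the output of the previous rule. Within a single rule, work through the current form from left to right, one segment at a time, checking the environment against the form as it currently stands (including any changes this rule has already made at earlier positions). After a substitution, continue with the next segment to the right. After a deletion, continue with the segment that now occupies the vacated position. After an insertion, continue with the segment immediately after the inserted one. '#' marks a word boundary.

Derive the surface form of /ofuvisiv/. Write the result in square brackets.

A Initial Consonant Epenthesis: [ofuvisiv] → [tofuvisiv]
B Velar Fronting: no change — [tofuvisiv]
C Final Devoicing: [tofuvisiv] → [tofuvisif]
D Voicing Between Vowels: [tofuvisif] → [tovuvizif]

[tovuvizif]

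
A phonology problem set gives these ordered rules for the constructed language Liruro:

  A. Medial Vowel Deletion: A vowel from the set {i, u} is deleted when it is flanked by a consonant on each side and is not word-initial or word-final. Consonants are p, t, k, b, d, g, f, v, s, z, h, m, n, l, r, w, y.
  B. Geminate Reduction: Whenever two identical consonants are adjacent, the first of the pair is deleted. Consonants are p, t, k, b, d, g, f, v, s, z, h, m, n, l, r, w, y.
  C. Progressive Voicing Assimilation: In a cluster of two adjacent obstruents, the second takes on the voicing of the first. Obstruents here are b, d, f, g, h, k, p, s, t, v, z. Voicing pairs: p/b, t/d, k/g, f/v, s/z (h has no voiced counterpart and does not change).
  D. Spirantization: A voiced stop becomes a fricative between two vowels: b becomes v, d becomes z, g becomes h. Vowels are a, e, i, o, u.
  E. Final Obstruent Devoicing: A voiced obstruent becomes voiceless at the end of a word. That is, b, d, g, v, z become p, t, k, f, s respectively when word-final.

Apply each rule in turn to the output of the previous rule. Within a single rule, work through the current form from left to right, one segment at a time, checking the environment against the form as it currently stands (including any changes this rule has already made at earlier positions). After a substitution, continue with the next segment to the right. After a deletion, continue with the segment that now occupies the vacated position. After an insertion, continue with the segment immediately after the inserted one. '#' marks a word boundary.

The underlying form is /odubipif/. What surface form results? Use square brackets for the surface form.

[odbbf]

A Medial Vowel Deletion: [odubipif] → [odbpf]
B Geminate Reduction: no change — [odbpf]
C Progressive Voicing Assimilation: [odbpf] → [odbbv]
D Spirantization: no change — [odbbv]
E Final Obstruent Devoicing: [odbbv] → [odbbf]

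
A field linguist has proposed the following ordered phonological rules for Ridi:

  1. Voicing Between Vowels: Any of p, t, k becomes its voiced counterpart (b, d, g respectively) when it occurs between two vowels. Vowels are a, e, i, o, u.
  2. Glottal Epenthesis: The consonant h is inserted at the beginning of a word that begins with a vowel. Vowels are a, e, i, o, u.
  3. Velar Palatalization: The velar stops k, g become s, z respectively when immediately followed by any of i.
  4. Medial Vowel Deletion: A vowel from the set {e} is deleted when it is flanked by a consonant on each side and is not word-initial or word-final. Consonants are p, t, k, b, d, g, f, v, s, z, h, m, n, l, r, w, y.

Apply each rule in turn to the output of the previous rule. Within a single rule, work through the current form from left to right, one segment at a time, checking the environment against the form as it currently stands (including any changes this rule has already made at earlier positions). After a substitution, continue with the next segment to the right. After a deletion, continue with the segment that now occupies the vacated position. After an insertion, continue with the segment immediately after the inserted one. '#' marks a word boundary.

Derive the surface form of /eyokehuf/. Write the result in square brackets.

[hyoghuf]

1 Voicing Between Vowels: [eyokehuf] → [eyogehuf]
2 Glottal Epenthesis: [eyogehuf] → [heyogehuf]
3 Velar Palatalization: no change — [heyogehuf]
4 Medial Vowel Deletion: [heyogehuf] → [hyoghuf]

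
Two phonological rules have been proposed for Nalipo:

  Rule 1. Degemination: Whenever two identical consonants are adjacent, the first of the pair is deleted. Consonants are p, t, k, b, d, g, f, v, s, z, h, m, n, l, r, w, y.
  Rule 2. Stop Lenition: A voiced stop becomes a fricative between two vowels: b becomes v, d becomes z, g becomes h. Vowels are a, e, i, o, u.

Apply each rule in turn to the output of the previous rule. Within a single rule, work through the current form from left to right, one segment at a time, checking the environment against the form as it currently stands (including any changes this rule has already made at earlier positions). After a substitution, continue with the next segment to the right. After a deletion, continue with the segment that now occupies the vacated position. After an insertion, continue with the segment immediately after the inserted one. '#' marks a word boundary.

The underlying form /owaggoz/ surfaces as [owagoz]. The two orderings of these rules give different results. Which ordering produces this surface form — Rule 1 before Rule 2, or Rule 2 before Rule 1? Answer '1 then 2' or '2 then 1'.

2 then 1

Order 1 then 2:
  1 Degemination: [owaggoz] → [owagoz]
  2 Stop Lenition: [owagoz] → [owahoz]
  result: [owahoz]
Order 2 then 1:
  2 Stop Lenition: no change — [owaggoz]
  1 Degemination: [owaggoz] → [owagoz]
  result: [owagoz]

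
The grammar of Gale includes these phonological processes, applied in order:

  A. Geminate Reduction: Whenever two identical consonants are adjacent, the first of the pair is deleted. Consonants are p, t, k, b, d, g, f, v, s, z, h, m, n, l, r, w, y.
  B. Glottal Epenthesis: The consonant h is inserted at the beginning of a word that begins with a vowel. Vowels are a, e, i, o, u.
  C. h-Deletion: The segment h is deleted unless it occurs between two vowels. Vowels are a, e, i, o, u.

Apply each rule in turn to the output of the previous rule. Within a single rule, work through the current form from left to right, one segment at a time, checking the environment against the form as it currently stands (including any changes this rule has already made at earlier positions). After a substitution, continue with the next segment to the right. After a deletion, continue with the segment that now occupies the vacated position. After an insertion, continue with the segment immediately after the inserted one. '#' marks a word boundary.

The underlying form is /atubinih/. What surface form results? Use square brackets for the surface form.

[atubini]

A Geminate Reduction: no change — [atubinih]
B Glottal Epenthesis: [atubinih] → [hatubinih]
C h-Deletion: [hatubinih] → [atubini]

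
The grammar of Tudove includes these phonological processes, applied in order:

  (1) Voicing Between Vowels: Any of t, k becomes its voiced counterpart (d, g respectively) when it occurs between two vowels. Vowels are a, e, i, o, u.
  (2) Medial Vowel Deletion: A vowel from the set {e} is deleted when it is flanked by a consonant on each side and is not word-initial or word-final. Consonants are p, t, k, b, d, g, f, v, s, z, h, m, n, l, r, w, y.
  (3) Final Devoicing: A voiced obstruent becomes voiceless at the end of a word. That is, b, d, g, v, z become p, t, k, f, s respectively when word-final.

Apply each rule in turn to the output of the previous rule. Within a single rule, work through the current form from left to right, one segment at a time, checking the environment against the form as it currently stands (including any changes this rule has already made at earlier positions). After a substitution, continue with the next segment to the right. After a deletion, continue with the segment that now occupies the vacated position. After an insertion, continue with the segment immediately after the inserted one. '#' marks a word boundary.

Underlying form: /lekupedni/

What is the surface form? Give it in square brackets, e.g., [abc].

(1) Voicing Between Vowels: [lekupedni] → [legupedni]
(2) Medial Vowel Deletion: [legupedni] → [lgupdni]
(3) Final Devoicing: no change — [lgupdni]

[lgupdni]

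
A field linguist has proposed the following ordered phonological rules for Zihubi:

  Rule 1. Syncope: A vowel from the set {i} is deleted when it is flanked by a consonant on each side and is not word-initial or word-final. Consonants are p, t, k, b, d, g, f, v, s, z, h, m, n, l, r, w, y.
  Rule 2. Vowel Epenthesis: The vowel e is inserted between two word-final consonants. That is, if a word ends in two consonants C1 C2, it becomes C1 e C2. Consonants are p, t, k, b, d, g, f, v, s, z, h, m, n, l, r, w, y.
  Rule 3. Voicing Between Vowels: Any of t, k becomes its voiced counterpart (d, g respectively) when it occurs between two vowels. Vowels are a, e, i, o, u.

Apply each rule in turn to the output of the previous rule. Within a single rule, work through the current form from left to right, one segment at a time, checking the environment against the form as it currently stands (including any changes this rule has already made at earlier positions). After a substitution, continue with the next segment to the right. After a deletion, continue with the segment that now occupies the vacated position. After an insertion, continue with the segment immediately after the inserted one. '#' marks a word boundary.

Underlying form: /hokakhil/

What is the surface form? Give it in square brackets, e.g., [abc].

[hogakhel]

Rule 1 Syncope: [hokakhil] → [hokakhl]
Rule 2 Vowel Epenthesis: [hokakhl] → [hokakhel]
Rule 3 Voicing Between Vowels: [hokakhel] → [hogakhel]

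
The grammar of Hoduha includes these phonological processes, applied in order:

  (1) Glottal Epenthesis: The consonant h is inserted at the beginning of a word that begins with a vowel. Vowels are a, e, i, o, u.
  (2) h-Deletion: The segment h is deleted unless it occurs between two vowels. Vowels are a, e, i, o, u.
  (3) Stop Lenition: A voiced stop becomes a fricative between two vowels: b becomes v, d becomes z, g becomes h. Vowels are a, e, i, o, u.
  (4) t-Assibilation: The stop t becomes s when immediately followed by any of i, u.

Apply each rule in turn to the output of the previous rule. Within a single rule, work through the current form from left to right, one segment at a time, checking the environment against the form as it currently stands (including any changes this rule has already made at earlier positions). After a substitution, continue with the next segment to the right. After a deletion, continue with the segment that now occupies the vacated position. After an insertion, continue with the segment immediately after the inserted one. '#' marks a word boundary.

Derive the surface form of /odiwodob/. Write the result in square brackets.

(1) Glottal Epenthesis: [odiwodob] → [hodiwodob]
(2) h-Deletion: [hodiwodob] → [odiwodob]
(3) Stop Lenition: [odiwodob] → [oziwozob]
(4) t-Assibilation: no change — [oziwozob]

[oziwozob]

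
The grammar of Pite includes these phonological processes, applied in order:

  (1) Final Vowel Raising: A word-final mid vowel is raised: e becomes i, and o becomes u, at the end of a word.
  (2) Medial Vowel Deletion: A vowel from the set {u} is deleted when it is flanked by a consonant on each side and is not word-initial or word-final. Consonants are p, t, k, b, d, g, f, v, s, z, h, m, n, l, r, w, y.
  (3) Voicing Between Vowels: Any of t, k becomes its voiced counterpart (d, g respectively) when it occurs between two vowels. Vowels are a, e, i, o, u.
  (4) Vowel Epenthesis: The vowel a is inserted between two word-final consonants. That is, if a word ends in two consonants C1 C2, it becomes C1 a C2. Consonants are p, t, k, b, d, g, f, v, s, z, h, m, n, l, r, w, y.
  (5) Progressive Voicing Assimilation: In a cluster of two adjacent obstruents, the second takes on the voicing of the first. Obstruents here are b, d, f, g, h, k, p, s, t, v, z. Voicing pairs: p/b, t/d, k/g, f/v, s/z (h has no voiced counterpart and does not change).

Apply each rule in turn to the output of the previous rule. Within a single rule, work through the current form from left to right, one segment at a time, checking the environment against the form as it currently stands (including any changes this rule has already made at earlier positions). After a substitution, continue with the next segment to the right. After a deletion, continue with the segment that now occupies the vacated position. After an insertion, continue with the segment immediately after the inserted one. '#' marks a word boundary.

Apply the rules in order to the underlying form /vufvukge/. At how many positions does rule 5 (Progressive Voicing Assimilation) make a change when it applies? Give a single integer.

2

(1) Final Vowel Raising: [vufvukge] → [vufvukgi]
(2) Medial Vowel Deletion: [vufvukgi] → [vfvkgi]
(3) Voicing Between Vowels: no change — [vfvkgi]
(4) Vowel Epenthesis: no change — [vfvkgi]
(5) Progressive Voicing Assimilation: [vfvkgi] → [vvvggi]
Rule 5 changed 2 position(s).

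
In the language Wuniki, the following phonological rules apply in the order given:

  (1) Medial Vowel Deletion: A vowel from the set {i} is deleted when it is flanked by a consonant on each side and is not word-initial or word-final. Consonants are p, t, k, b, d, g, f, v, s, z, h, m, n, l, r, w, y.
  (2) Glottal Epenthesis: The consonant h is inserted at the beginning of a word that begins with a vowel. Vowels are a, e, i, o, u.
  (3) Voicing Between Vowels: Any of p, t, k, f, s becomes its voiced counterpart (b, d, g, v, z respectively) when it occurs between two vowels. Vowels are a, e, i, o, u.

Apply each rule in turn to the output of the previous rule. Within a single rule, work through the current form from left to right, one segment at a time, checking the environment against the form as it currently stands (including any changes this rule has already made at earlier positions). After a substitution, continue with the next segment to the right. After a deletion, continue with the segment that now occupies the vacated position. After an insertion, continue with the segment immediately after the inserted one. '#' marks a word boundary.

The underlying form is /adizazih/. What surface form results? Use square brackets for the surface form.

[hadzazh]

(1) Medial Vowel Deletion: [adizazih] → [adzazh]
(2) Glottal Epenthesis: [adzazh] → [hadzazh]
(3) Voicing Between Vowels: no change — [hadzazh]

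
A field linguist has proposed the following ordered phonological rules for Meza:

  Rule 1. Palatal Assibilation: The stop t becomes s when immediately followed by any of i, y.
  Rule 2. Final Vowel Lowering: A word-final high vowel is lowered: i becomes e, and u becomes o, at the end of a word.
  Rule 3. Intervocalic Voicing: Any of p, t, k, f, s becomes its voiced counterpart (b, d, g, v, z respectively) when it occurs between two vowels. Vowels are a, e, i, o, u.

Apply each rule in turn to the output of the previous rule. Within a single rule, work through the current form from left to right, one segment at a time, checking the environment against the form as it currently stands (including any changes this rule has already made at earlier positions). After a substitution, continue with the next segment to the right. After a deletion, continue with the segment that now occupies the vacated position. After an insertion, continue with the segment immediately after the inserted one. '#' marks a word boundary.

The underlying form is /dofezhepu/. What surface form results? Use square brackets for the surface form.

[dovezhebo]

Rule 1 Palatal Assibilation: no change — [dofezhepu]
Rule 2 Final Vowel Lowering: [dofezhepu] → [dofezhepo]
Rule 3 Intervocalic Voicing: [dofezhepo] → [dovezhebo]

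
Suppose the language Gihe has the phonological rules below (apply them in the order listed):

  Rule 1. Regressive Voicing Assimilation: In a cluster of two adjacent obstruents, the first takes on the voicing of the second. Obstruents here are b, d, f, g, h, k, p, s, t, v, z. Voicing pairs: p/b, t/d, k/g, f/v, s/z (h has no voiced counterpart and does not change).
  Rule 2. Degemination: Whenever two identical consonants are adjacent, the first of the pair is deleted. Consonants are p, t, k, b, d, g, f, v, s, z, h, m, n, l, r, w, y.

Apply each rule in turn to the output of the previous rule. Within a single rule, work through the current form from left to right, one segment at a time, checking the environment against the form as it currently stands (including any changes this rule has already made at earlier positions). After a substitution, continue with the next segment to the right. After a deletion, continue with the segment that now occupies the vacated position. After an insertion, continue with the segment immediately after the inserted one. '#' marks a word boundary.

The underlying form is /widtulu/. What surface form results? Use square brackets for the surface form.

[witulu]

Rule 1 Regressive Voicing Assimilation: [widtulu] → [wittulu]
Rule 2 Degemination: [wittulu] → [witulu]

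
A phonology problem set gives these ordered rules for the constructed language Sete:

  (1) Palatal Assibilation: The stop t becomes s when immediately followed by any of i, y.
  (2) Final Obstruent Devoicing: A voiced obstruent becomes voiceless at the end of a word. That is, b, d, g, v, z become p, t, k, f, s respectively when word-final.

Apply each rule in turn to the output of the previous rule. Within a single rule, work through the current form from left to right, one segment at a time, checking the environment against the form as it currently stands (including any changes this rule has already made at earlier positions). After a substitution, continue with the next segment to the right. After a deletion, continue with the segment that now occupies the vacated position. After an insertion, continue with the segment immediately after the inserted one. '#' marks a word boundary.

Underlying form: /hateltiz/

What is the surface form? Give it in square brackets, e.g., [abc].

(1) Palatal Assibilation: [hateltiz] → [hatelsiz]
(2) Final Obstruent Devoicing: [hatelsiz] → [hatelsis]

[hatelsis]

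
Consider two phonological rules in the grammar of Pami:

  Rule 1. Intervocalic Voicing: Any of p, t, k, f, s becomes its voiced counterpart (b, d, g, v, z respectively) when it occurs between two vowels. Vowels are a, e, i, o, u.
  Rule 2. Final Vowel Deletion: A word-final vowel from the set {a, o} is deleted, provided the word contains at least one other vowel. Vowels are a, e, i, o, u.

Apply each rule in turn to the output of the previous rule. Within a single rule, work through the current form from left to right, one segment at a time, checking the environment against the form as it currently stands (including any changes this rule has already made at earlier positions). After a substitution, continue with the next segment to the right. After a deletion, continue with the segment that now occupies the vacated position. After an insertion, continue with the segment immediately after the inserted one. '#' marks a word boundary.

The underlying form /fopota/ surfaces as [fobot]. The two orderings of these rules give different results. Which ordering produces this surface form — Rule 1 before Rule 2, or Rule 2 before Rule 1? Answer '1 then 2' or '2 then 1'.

Order 1 then 2:
  1 Intervocalic Voicing: [fopota] → [foboda]
  2 Final Vowel Deletion: [foboda] → [fobod]
  result: [fobod]
Order 2 then 1:
  2 Final Vowel Deletion: [fopota] → [fopot]
  1 Intervocalic Voicing: [fopot] → [fobot]
  result: [fobot]

2 then 1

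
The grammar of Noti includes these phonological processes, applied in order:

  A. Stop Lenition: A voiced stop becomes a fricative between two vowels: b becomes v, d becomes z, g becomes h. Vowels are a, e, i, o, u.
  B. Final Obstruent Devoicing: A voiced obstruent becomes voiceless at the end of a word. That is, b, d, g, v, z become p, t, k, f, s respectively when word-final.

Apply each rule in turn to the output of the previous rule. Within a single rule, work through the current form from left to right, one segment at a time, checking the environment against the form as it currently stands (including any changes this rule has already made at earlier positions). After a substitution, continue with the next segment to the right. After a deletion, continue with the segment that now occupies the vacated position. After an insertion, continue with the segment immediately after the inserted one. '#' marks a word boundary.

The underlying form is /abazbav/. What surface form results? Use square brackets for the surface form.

[avazbaf]

A Stop Lenition: [abazbav] → [avazbav]
B Final Obstruent Devoicing: [avazbav] → [avazbaf]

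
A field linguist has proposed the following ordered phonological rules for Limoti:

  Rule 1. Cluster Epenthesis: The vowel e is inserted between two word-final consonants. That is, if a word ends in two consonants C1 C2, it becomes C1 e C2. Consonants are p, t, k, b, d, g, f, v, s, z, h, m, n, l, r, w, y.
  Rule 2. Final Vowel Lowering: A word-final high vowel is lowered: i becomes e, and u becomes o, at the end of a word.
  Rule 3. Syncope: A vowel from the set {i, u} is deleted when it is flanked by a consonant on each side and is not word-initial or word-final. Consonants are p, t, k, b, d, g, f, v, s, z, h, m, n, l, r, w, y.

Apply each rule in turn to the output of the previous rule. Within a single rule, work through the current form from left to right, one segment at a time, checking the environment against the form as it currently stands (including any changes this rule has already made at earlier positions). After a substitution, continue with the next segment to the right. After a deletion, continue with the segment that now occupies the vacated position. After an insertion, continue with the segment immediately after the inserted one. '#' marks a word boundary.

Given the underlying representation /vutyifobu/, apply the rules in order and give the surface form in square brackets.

Rule 1 Cluster Epenthesis: no change — [vutyifobu]
Rule 2 Final Vowel Lowering: [vutyifobu] → [vutyifobo]
Rule 3 Syncope: [vutyifobo] → [vtyfobo]

[vtyfobo]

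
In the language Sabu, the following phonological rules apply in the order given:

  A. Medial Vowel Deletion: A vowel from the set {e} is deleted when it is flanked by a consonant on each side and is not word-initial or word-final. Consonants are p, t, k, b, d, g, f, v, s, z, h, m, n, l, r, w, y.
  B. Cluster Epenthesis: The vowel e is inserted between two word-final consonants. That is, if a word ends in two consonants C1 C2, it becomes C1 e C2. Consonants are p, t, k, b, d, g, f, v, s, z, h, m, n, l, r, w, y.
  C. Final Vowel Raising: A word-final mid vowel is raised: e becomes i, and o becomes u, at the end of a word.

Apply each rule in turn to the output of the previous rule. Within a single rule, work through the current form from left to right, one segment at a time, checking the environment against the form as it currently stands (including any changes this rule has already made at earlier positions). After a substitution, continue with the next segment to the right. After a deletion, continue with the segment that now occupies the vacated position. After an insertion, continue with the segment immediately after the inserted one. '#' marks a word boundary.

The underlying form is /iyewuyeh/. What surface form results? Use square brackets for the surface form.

[iywuyeh]

A Medial Vowel Deletion: [iyewuyeh] → [iywuyh]
B Cluster Epenthesis: [iywuyh] → [iywuyeh]
C Final Vowel Raising: no change — [iywuyeh]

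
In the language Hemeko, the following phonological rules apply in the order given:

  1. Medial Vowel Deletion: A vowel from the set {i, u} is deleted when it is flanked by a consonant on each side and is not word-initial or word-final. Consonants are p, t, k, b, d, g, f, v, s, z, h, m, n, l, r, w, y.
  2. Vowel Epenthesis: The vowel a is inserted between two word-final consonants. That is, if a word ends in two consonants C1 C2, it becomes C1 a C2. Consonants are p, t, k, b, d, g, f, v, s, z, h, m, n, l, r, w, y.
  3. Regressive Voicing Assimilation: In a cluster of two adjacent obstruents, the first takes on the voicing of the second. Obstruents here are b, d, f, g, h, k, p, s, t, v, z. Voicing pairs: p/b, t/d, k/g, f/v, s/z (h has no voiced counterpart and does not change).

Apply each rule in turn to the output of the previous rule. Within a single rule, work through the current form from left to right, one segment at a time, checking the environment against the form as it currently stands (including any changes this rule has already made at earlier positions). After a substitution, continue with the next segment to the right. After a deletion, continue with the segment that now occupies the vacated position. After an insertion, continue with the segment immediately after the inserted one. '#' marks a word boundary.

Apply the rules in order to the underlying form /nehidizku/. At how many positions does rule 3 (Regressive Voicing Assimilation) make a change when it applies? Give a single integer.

1 Medial Vowel Deletion: [nehidizku] → [nehdzku]
2 Vowel Epenthesis: no change — [nehdzku]
3 Regressive Voicing Assimilation: [nehdzku] → [nehdsku]
Rule 3 changed 1 position(s).

1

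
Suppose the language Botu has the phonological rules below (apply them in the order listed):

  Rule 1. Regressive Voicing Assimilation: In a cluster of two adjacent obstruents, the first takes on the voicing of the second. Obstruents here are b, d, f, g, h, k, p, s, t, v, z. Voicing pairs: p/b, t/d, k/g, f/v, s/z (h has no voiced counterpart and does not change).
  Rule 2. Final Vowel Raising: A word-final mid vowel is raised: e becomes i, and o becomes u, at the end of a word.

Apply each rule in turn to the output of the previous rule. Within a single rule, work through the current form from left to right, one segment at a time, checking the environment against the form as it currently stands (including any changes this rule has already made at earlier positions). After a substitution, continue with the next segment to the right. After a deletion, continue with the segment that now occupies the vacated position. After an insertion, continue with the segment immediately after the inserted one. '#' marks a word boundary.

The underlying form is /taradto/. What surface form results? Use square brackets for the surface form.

[tarattu]

Rule 1 Regressive Voicing Assimilation: [taradto] → [taratto]
Rule 2 Final Vowel Raising: [taratto] → [tarattu]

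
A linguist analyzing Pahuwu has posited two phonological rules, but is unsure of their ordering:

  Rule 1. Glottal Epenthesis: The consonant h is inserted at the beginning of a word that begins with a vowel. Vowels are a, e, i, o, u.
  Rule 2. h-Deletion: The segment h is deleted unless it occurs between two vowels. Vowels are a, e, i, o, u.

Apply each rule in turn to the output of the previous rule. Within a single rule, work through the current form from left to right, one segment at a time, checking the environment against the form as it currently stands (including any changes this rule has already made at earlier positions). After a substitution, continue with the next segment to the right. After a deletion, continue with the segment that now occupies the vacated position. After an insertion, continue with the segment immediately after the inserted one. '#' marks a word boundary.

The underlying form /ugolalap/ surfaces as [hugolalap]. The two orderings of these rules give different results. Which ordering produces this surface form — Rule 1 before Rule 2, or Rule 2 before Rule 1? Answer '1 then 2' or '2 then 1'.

2 then 1

Order 1 then 2:
  1 Glottal Epenthesis: [ugolalap] → [hugolalap]
  2 h-Deletion: [hugolalap] → [ugolalap]
  result: [ugolalap]
Order 2 then 1:
  2 h-Deletion: no change — [ugolalap]
  1 Glottal Epenthesis: [ugolalap] → [hugolalap]
  result: [hugolalap]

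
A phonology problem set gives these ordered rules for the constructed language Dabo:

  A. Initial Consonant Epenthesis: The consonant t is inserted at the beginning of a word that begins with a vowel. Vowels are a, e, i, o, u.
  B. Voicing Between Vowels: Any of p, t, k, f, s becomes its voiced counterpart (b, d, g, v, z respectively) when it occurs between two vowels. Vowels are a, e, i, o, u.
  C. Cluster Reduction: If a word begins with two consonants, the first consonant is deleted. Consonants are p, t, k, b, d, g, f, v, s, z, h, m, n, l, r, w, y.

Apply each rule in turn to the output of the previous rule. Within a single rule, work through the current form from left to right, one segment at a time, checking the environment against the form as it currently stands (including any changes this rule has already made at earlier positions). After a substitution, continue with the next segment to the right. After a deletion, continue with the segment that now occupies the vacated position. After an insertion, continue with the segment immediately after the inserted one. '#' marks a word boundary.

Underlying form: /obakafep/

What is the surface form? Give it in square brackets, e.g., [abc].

[tobagavep]

A Initial Consonant Epenthesis: [obakafep] → [tobakafep]
B Voicing Between Vowels: [tobakafep] → [tobagavep]
C Cluster Reduction: no change — [tobagavep]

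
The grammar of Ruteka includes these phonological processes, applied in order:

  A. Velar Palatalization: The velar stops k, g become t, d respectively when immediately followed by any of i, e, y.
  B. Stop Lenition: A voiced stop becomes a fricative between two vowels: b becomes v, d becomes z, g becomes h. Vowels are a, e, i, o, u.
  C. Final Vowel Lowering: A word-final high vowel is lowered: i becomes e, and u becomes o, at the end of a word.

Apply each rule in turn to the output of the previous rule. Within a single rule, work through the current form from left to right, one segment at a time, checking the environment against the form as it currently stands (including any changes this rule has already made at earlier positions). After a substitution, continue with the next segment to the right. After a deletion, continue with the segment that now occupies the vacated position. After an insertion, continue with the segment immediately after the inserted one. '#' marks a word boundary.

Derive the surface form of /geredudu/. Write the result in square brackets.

A Velar Palatalization: [geredudu] → [deredudu]
B Stop Lenition: [deredudu] → [derezuzu]
C Final Vowel Lowering: [derezuzu] → [derezuzo]

[derezuzo]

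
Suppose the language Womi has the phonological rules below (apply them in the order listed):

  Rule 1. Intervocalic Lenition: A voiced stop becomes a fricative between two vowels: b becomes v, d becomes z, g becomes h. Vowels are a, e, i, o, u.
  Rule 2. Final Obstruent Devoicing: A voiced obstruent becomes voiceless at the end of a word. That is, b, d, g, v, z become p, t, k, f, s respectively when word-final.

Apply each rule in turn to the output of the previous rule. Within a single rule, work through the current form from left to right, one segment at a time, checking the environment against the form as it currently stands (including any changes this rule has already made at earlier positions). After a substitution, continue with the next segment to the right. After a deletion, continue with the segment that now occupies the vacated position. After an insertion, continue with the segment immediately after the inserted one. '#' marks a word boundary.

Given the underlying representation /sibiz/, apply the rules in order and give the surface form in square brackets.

Rule 1 Intervocalic Lenition: [sibiz] → [siviz]
Rule 2 Final Obstruent Devoicing: [siviz] → [sivis]

[sivis]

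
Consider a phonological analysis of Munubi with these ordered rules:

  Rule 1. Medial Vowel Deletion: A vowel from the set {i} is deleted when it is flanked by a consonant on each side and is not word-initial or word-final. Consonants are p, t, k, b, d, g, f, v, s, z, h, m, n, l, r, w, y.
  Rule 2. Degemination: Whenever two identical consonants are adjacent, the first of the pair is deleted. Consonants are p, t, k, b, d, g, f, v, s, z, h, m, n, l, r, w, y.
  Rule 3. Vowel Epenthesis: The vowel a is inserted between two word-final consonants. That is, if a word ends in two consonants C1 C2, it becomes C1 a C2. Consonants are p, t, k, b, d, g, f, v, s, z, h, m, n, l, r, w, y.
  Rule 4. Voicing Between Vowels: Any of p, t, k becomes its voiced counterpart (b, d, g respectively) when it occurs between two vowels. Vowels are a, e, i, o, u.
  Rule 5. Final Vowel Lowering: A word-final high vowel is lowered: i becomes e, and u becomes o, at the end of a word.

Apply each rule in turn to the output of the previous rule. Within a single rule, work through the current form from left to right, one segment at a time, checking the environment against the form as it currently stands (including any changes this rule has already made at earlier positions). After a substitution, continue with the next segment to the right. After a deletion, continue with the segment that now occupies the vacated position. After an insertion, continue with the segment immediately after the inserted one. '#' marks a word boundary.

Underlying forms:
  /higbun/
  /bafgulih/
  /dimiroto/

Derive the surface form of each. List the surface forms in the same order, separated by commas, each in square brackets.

[hgbun], [bafgulah], [dmrodo]

/higbun/:
  Rule 1 Medial Vowel Deletion: [higbun] → [hgbun]
  Rule 2 Degemination: no change — [hgbun]
  Rule 3 Vowel Epenthesis: no change — [hgbun]
  Rule 4 Voicing Between Vowels: no change — [hgbun]
  Rule 5 Final Vowel Lowering: no change — [hgbun]
/bafgulih/:
  Rule 1 Medial Vowel Deletion: [bafgulih] → [bafgulh]
  Rule 2 Degemination: no change — [bafgulh]
  Rule 3 Vowel Epenthesis: [bafgulh] → [bafgulah]
  Rule 4 Voicing Between Vowels: no change — [bafgulah]
  Rule 5 Final Vowel Lowering: no change — [bafgulah]
/dimiroto/:
  Rule 1 Medial Vowel Deletion: [dimiroto] → [dmroto]
  Rule 2 Degemination: no change — [dmroto]
  Rule 3 Vowel Epenthesis: no change — [dmroto]
  Rule 4 Voicing Between Vowels: [dmroto] → [dmrodo]
  Rule 5 Final Vowel Lowering: no change — [dmrodo]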